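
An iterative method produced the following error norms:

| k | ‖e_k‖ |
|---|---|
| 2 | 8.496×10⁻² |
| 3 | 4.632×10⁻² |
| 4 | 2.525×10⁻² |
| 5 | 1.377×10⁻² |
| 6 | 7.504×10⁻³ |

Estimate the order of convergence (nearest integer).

Consecutive ratios: ‖e_6‖/‖e_5‖ = 7.504×10⁻³/1.377×10⁻² = 0.544953, ‖e_5‖/‖e_4‖ = 1.377×10⁻²/2.525×10⁻² = 0.545347.
p ≈ ln(0.544953)/ln(0.545347) = -0.6071/-0.6063 ≈ 1.00.
So the convergence is linear (order 1).

1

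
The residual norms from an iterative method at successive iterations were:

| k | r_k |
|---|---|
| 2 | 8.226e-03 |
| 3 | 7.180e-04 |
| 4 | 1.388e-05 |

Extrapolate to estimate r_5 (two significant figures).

2.3e-8

First estimate the order: p ≈ ln(r_4/r_3) / ln(r_3/r_2) = ln(1.388e-05/7.180e-04)/ln(7.180e-04/8.226e-03) = ln(0.0193315)/ln(0.0872842) ≈ 1.6182.
Then r_5 ≈ r_4·(r_4/r_3)^p = 1.388e-05·(0.0193315)^1.6182 = 1.388e-05·0.00168591 ≈ 2.34e-08.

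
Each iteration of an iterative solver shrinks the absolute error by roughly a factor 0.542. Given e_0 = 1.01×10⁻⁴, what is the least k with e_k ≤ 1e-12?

31

After k steps, e_k ≈ 1.01×10⁻⁴·0.542^k.
Need 0.542^k ≤ 1e-12/1.01×10⁻⁴ = 9.90099e-09.
k ≥ ln(9.90099e-09)/ln(0.542) = -18.4306/-0.61249 = 30.091.
Smallest integer k = 31.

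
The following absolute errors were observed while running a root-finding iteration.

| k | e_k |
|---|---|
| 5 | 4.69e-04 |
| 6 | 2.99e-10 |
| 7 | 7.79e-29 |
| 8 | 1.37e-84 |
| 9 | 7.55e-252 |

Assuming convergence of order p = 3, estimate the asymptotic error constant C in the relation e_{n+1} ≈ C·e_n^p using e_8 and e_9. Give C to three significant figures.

2.94

C ≈ e_9 / e_8^3
  = 7.55e-252 / (1.37e-84)^3
  = 7.55e-252 / 2.57135e-252 ≈ 2.9362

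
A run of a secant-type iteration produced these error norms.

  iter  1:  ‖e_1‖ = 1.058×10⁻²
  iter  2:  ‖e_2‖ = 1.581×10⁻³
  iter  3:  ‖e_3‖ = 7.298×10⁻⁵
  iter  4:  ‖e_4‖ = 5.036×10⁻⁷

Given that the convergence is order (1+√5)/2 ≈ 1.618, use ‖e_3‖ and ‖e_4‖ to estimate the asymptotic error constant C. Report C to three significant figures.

2.49

C ≈ ‖e_4‖ / ‖e_3‖^1.618
  = 5.036×10⁻⁷ / (7.298×10⁻⁵)^1.618
  = 5.036×10⁻⁷ / 2.02611e-07 ≈ 2.4855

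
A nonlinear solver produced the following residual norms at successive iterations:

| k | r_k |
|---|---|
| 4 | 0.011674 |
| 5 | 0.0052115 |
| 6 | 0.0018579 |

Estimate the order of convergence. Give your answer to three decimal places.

p ≈ ln(r_6/r_5) / ln(r_5/r_4)
  = ln(0.0018579/0.0052115) / ln(0.0052115/0.011674)
  = ln(0.3565) / ln(0.446419)
  = -1.031421 / -0.806497 ≈ 1.278890

1.279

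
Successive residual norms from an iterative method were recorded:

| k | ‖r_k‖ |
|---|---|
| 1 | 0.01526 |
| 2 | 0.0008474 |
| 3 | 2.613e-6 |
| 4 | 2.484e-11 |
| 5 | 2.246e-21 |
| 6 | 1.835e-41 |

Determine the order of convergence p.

2

Consecutive ratios: ‖r_6‖/‖r_5‖ = 1.835e-41/2.246e-21 = 8.17008e-21, ‖r_5‖/‖r_4‖ = 2.246e-21/2.484e-11 = 9.04187e-11.
p ≈ ln(8.17008e-21)/ln(9.04187e-11) = -46.2538/-23.1266 ≈ 2.00.
So the convergence is quadratic (order 2).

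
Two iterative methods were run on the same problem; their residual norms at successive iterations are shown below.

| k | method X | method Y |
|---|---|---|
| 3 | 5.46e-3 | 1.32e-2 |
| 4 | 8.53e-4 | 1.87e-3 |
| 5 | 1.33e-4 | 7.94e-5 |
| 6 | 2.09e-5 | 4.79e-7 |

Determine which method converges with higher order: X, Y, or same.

Method X: p ≈ ln(2.09e-5/1.33e-4)/ln(1.33e-4/8.53e-4) ≈ 1.00.
Method Y: p ≈ ln(4.79e-7/7.94e-5)/ln(7.94e-5/1.87e-3) ≈ 1.62.
Method Y has the higher order (≈1.6 vs ≈1.0).

Y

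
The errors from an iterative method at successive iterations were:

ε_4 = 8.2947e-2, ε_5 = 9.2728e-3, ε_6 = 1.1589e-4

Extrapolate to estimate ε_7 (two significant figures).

First estimate the order: p ≈ ln(ε_6/ε_5) / ln(ε_5/ε_4) = ln(1.1589e-4/9.2728e-3)/ln(9.2728e-3/8.2947e-2) = ln(0.0124978)/ln(0.111792) ≈ 2.0000.
Then ε_7 ≈ ε_6·(ε_6/ε_5)^p = 1.1589e-4·(0.0124978)^2.0000 = 1.1589e-4·0.000156195 ≈ 1.81e-08.

1.8e-8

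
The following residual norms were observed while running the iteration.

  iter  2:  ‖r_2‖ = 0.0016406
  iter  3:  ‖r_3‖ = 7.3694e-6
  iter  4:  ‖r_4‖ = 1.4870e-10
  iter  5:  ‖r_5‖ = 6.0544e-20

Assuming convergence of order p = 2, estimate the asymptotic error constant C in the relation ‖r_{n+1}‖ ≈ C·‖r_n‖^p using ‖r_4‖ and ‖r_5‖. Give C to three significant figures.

2.74

C ≈ ‖r_5‖ / ‖r_4‖^2
  = 6.0544e-20 / (1.4870e-10)^2
  = 6.0544e-20 / 2.21117e-20 ≈ 2.7381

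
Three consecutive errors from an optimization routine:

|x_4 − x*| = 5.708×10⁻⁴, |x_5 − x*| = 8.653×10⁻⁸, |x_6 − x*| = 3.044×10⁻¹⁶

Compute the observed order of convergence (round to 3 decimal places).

p ≈ ln(|x_6 − x*|/|x_5 − x*|) / ln(|x_5 − x*|/|x_4 − x*|)
  = ln(3.044×10⁻¹⁶/8.653×10⁻⁸) / ln(8.653×10⁻⁸/5.708×10⁻⁴)
  = ln(3.51786e-09) / ln(0.000151594)
  = -19.465413 / -8.794305 ≈ 2.213411

2.213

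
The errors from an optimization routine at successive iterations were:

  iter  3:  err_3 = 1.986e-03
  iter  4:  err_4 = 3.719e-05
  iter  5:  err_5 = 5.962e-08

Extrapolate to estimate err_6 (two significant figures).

First estimate the order: p ≈ ln(err_5/err_4) / ln(err_4/err_3) = ln(5.962e-08/3.719e-05)/ln(3.719e-05/1.986e-03) = ln(0.00160312)/ln(0.0187261) ≈ 1.6179.
Then err_6 ≈ err_5·(err_5/err_4)^p = 5.962e-08·(0.00160312)^1.6179 = 5.962e-08·3.00548e-05 ≈ 1.792e-12.

1.8e-12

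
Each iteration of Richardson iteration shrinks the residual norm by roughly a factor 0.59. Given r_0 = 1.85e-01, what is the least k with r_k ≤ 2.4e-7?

After k steps, r_k ≈ 1.85e-01·0.59^k.
Need 0.59^k ≤ 2.4e-7/1.85e-01 = 1.2973e-06.
k ≥ ln(1.2973e-06)/ln(0.59) = -13.5552/-0.52763 = 25.691.
Smallest integer k = 26.

26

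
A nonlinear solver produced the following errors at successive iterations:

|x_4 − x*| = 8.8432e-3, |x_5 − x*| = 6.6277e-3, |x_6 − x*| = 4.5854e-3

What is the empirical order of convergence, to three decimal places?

1.277

p ≈ ln(|x_6 − x*|/|x_5 − x*|) / ln(|x_5 − x*|/|x_4 − x*|)
  = ln(4.5854e-3/6.6277e-3) / ln(6.6277e-3/8.8432e-3)
  = ln(0.691854) / ln(0.749469)
  = -0.368380 / -0.288390 ≈ 1.277367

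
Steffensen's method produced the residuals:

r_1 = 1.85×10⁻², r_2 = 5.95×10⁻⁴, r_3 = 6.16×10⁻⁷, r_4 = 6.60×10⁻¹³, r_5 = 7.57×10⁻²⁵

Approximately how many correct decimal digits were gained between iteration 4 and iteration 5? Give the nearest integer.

12

Digits gained ≈ log₁₀(r_4/r_5) = log₁₀(6.60×10⁻¹³/7.57×10⁻²⁵) = log₁₀(8.71863e+11) ≈ 11.940.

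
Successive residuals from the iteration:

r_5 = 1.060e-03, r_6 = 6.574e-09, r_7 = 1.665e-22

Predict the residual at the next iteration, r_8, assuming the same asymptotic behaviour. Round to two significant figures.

5.3e-58

First estimate the order: p ≈ ln(r_7/r_6) / ln(r_6/r_5) = ln(1.665e-22/6.574e-09)/ln(6.574e-09/1.060e-03) = ln(2.5327e-14)/ln(6.20189e-06) ≈ 2.6109.
Then r_8 ≈ r_7·(r_7/r_6)^p = 1.665e-22·(2.5327e-14)^2.6109 = 1.665e-22·3.17042e-36 ≈ 5.279e-58.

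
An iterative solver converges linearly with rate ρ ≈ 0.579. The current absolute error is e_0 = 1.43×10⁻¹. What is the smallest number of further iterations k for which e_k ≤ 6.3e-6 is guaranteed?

19

After k steps, e_k ≈ 1.43×10⁻¹·0.579^k.
Need 0.579^k ≤ 6.3e-6/1.43×10⁻¹ = 4.40559e-05.
k ≥ ln(4.40559e-05)/ln(0.579) = -10.0301/-0.54645 = 18.355.
Smallest integer k = 19.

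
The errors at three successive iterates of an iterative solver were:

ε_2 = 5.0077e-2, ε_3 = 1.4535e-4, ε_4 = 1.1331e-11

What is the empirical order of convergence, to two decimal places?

2.80

p ≈ ln(ε_4/ε_3) / ln(ε_3/ε_2)
  = ln(1.1331e-11/1.4535e-4) / ln(1.4535e-4/5.0077e-2)
  = ln(7.79567e-08) / ln(0.00290253)
  = -16.36711 / -5.84217 ≈ 2.80155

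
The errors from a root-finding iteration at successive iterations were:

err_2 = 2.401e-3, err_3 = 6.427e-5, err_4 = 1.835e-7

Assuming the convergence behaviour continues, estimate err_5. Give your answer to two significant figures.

1.4e-11

First estimate the order: p ≈ ln(err_4/err_3) / ln(err_3/err_2) = ln(1.835e-7/6.427e-5)/ln(6.427e-5/2.401e-3) = ln(0.00285514)/ln(0.026768) ≈ 1.6182.
Then err_5 ≈ err_4·(err_4/err_3)^p = 1.835e-7·(0.00285514)^1.6182 = 1.835e-7·7.63302e-05 ≈ 1.401e-11.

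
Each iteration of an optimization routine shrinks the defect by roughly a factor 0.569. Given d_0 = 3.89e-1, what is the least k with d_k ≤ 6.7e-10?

36

After k steps, d_k ≈ 3.89e-1·0.569^k.
Need 0.569^k ≤ 6.7e-10/3.89e-1 = 1.72237e-09.
k ≥ ln(1.72237e-09)/ln(0.569) = -20.1796/-0.56387 = 35.788.
Smallest integer k = 36.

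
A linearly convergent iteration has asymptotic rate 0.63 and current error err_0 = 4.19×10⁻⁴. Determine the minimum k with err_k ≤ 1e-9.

After k steps, err_k ≈ 4.19×10⁻⁴·0.63^k.
Need 0.63^k ≤ 1e-9/4.19×10⁻⁴ = 2.38663e-06.
k ≥ ln(2.38663e-06)/ln(0.63) = -12.9456/-0.46204 = 28.018.
Smallest integer k = 29.

29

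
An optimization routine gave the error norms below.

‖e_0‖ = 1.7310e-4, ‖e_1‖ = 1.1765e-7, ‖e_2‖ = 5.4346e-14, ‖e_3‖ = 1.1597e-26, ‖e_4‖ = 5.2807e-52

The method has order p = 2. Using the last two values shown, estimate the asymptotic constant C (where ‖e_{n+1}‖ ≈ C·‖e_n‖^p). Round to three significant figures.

C ≈ ‖e_4‖ / ‖e_3‖^2
  = 5.2807e-52 / (1.1597e-26)^2
  = 5.2807e-52 / 1.3449e-52 ≈ 3.9265

3.93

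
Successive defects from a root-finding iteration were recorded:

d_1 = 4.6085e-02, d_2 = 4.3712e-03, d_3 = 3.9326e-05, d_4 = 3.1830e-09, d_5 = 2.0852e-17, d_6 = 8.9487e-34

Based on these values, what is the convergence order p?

Consecutive ratios: d_6/d_5 = 8.9487e-34/2.0852e-17 = 4.29153e-17, d_5/d_4 = 2.0852e-17/3.1830e-09 = 6.55105e-09.
p ≈ ln(4.29153e-17)/ln(6.55105e-09) = -37.6873/-18.8436 ≈ 2.00.
So the convergence is quadratic (order 2).

2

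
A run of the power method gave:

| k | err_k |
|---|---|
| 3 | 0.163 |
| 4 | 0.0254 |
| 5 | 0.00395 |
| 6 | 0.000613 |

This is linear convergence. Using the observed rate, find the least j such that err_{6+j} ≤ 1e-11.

10

Rate ρ ≈ err_6/err_5 = 0.000613/0.00395 = 0.1552.
After j more steps, err_{6+j} ≈ 0.000613·ρ^j; need ρ^j ≤ 1e-11/0.000613 = 1.63132e-08.
j ≥ ln(1.63132e-08)/ln(0.1552) = -17.9313/-1.86304 = 9.625.
So 10 more iterations are needed.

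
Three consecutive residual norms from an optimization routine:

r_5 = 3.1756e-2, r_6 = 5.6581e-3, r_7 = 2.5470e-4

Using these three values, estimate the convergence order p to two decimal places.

1.80

p ≈ ln(r_7/r_6) / ln(r_6/r_5)
  = ln(2.5470e-4/5.6581e-3) / ln(5.6581e-3/3.1756e-2)
  = ln(0.0450151) / ln(0.178174)
  = -3.10076 / -1.72499 ≈ 1.79755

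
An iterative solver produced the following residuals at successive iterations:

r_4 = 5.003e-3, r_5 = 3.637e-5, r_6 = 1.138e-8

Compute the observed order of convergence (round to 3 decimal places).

p ≈ ln(r_6/r_5) / ln(r_5/r_4)
  = ln(1.138e-8/3.637e-5) / ln(3.637e-5/5.003e-3)
  = ln(0.000312895) / ln(0.00726964)
  = -8.069643 / -4.924049 ≈ 1.638823

1.639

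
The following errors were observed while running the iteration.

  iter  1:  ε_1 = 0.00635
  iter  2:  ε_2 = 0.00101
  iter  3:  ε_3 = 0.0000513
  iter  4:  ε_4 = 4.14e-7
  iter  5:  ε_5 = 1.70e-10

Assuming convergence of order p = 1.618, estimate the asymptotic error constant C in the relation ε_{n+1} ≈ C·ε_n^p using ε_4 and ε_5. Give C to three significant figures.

3.62

C ≈ ε_5 / ε_4^1.618
  = 1.70e-10 / (4.14e-7)^1.618
  = 1.70e-10 / 4.70226e-11 ≈ 3.6153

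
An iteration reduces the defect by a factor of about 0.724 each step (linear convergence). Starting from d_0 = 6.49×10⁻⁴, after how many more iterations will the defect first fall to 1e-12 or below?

63

After k steps, d_k ≈ 6.49×10⁻⁴·0.724^k.
Need 0.724^k ≤ 1e-12/6.49×10⁻⁴ = 1.54083e-09.
k ≥ ln(1.54083e-09)/ln(0.724) = -20.2909/-0.32296 = 62.828.
Smallest integer k = 63.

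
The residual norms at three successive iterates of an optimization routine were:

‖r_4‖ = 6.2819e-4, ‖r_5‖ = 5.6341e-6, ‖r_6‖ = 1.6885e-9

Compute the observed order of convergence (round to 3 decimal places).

p ≈ ln(‖r_6‖/‖r_5‖) / ln(‖r_5‖/‖r_4‖)
  = ln(1.6885e-9/5.6341e-6) / ln(5.6341e-6/6.2819e-4)
  = ln(0.000299693) / ln(0.00896878)
  = -8.112752 / -4.714006 ≈ 1.720989

1.721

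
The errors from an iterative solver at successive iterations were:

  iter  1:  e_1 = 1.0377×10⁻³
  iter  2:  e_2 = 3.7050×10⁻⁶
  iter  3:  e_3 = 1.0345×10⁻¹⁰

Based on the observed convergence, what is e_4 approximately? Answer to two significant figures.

3.5e-19

First estimate the order: p ≈ ln(e_3/e_2) / ln(e_2/e_1) = ln(1.0345×10⁻¹⁰/3.7050×10⁻⁶)/ln(3.7050×10⁻⁶/1.0377×10⁻³) = ln(2.79217e-05)/ln(0.0035704) ≈ 1.8609.
Then e_4 ≈ e_3·(e_3/e_2)^p = 1.0345×10⁻¹⁰·(2.79217e-05)^1.8609 = 1.0345×10⁻¹⁰·3.35238e-09 ≈ 3.468e-19.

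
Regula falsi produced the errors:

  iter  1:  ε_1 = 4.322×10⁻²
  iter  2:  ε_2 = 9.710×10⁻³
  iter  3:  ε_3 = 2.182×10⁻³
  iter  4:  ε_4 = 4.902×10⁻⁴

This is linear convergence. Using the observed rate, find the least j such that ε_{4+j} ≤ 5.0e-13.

Rate ρ ≈ ε_4/ε_3 = 4.902×10⁻⁴/2.182×10⁻³ = 0.2247.
After j more steps, ε_{4+j} ≈ 4.902×10⁻⁴·ρ^j; need ρ^j ≤ 5.0e-13/4.902×10⁻⁴ = 1.01999e-09.
j ≥ ln(1.01999e-09)/ln(0.2247) = -20.7035/-1.49299 = 13.867.
So 14 more iterations are needed.

14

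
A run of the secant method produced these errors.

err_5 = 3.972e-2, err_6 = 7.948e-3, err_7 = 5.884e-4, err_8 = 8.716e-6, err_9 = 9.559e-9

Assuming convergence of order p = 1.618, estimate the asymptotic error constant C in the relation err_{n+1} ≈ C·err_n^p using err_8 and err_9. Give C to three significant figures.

1.47

C ≈ err_9 / err_8^1.618
  = 9.559e-9 / (8.716e-6)^1.618
  = 9.559e-9 / 6.50779e-09 ≈ 1.4689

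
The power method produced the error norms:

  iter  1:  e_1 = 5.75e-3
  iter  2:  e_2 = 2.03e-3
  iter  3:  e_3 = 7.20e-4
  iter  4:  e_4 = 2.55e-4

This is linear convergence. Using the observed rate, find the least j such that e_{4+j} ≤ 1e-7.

Rate ρ ≈ e_4/e_3 = 2.55e-4/7.20e-4 = 0.3542.
After j more steps, e_{4+j} ≈ 2.55e-4·ρ^j; need ρ^j ≤ 1e-7/2.55e-4 = 0.000392157.
j ≥ ln(0.000392157)/ln(0.3542) = -7.8438/-1.03789 = 7.557.
So 8 more iterations are needed.

8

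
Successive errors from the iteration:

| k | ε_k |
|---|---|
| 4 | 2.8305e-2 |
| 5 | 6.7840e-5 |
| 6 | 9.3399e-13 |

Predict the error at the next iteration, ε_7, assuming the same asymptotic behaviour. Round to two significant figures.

2.4e-36

First estimate the order: p ≈ ln(ε_6/ε_5) / ln(ε_5/ε_4) = ln(9.3399e-13/6.7840e-5)/ln(6.7840e-5/2.8305e-2) = ln(1.37675e-08)/ln(0.00239675) ≈ 3.0000.
Then ε_7 ≈ ε_6·(ε_6/ε_5)^p = 9.3399e-13·(1.37675e-08)^3.0000 = 9.3399e-13·2.60955e-24 ≈ 2.437e-36.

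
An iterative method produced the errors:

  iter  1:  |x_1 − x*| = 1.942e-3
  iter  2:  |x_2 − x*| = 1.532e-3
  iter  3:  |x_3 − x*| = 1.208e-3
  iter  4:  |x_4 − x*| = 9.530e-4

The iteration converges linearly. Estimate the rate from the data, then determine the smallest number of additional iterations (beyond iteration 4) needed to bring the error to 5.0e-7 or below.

32

Rate ρ ≈ |x_4 − x*|/|x_3 − x*| = 9.530e-4/1.208e-3 = 0.7889.
After j more steps, |x_{4+j} − x*| ≈ 9.530e-4·ρ^j; need ρ^j ≤ 5.0e-7/9.530e-4 = 0.000524659.
j ≥ ln(0.000524659)/ln(0.7889) = -7.5528/-0.23712 = 31.852.
So 32 more iterations are needed.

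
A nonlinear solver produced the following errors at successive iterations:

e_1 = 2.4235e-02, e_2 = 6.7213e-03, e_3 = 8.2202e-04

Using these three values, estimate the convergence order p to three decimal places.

1.638

p ≈ ln(e_3/e_2) / ln(e_2/e_1)
  = ln(8.2202e-04/6.7213e-03) / ln(6.7213e-03/2.4235e-02)
  = ln(0.122301) / ln(0.277339)
  = -2.101270 / -1.282515 ≈ 1.638398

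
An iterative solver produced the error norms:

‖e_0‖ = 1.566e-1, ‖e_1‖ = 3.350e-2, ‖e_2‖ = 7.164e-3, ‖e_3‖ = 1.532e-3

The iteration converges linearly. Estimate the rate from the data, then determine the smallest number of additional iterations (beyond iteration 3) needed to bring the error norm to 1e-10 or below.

11

Rate ρ ≈ ‖e_3‖/‖e_2‖ = 1.532e-3/7.164e-3 = 0.2138.
After j more steps, ‖e_{3+j}‖ ≈ 1.532e-3·ρ^j; need ρ^j ≤ 1e-10/1.532e-3 = 6.52742e-08.
j ≥ ln(6.52742e-08)/ln(0.2138) = -16.5447/-1.54271 = 10.724.
So 11 more iterations are needed.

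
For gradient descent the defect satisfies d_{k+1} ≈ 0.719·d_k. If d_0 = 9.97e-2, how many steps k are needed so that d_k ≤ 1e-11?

70

After k steps, d_k ≈ 9.97e-2·0.719^k.
Need 0.719^k ≤ 1e-11/9.97e-2 = 1.00301e-10.
k ≥ ln(1.00301e-10)/ln(0.719) = -23.0228/-0.32989 = 69.789.
Smallest integer k = 70.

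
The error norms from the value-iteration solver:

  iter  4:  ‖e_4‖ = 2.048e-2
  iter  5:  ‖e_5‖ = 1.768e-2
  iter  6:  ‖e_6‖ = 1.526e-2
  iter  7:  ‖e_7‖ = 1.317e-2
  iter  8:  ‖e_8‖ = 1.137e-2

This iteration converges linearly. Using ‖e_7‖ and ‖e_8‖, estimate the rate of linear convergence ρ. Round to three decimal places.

ρ ≈ ‖e_8‖/‖e_7‖ = 1.137e-2/1.317e-2 = 0.86333

0.863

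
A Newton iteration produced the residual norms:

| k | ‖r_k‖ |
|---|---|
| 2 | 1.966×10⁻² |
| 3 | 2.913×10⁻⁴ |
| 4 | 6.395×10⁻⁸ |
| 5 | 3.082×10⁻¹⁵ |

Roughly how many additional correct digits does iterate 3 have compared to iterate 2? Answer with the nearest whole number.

2

Digits gained ≈ log₁₀(‖r_2‖/‖r_3‖) = log₁₀(1.966×10⁻²/2.913×10⁻⁴) = log₁₀(67.4906) ≈ 1.829.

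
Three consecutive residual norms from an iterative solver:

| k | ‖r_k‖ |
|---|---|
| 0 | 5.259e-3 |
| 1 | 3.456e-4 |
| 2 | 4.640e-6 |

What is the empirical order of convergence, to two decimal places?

1.58

p ≈ ln(‖r_2‖/‖r_1‖) / ln(‖r_1‖/‖r_0‖)
  = ln(4.640e-6/3.456e-4) / ln(3.456e-4/5.259e-3)
  = ln(0.0134259) / ln(0.0657159)
  = -4.31057 / -2.72241 ≈ 1.58337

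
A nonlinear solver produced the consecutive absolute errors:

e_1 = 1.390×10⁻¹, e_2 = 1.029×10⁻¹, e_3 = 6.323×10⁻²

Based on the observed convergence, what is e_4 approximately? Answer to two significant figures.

First estimate the order: p ≈ ln(e_3/e_2) / ln(e_2/e_1) = ln(6.323×10⁻²/1.029×10⁻¹)/ln(1.029×10⁻¹/1.390×10⁻¹) = ln(0.61448)/ln(0.740288) ≈ 1.6194.
Then e_4 ≈ e_3·(e_3/e_2)^p = 6.323×10⁻²·(0.61448)^1.6194 = 6.323×10⁻²·0.454474 ≈ 0.02874.

2.9e-2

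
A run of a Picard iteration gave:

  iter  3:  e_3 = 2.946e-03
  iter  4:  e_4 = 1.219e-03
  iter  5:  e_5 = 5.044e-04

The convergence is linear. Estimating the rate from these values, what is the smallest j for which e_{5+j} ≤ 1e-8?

Rate ρ ≈ e_5/e_4 = 5.044e-04/1.219e-03 = 0.4138.
After j more steps, e_{5+j} ≈ 5.044e-04·ρ^j; need ρ^j ≤ 1e-8/5.044e-04 = 1.98255e-05.
j ≥ ln(1.98255e-05)/ln(0.4138) = -10.8285/-0.88237 = 12.272.
So 13 more iterations are needed.

13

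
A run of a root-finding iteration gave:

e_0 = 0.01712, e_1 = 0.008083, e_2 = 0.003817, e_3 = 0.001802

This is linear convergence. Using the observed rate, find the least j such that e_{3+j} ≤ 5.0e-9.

Rate ρ ≈ e_3/e_2 = 0.001802/0.003817 = 0.4721.
After j more steps, e_{3+j} ≈ 0.001802·ρ^j; need ρ^j ≤ 5.0e-9/0.001802 = 2.77469e-06.
j ≥ ln(2.77469e-06)/ln(0.4721) = -12.7950/-0.75056 = 17.047.
So 18 more iterations are needed.

18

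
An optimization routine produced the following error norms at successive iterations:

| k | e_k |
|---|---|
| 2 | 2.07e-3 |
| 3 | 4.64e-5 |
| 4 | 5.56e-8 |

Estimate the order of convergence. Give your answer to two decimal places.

1.77

p ≈ ln(e_4/e_3) / ln(e_3/e_2)
  = ln(5.56e-8/4.64e-5) / ln(4.64e-5/2.07e-3)
  = ln(0.00119828) / ln(0.0224155)
  = -6.72687 / -3.79800 ≈ 1.77116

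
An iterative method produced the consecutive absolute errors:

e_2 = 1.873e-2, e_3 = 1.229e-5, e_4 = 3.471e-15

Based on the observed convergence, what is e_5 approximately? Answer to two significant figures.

7.8e-44

First estimate the order: p ≈ ln(e_4/e_3) / ln(e_3/e_2) = ln(3.471e-15/1.229e-5)/ln(1.229e-5/1.873e-2) = ln(2.82425e-10)/ln(0.000656167) ≈ 3.0000.
Then e_5 ≈ e_4·(e_4/e_3)^p = 3.471e-15·(2.82425e-10)^3.0000 = 3.471e-15·2.25273e-29 ≈ 7.819e-44.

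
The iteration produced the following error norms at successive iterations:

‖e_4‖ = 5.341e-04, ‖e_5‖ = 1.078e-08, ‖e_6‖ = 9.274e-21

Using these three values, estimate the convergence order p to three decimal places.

2.570

p ≈ ln(‖e_6‖/‖e_5‖) / ln(‖e_5‖/‖e_4‖)
  = ln(9.274e-21/1.078e-08) / ln(1.078e-08/5.341e-04)
  = ln(8.60297e-13) / ln(2.01835e-05)
  = -27.781499 / -10.810645 ≈ 2.569828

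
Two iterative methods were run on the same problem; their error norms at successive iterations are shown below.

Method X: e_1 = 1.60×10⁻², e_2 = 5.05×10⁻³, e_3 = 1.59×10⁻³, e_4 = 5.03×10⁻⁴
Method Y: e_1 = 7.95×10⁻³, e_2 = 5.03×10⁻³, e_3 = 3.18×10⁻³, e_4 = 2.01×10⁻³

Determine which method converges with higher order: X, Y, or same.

same

Method X: p ≈ ln(5.03×10⁻⁴/1.59×10⁻³)/ln(1.59×10⁻³/5.05×10⁻³) ≈ 1.00.
Method Y: p ≈ ln(2.01×10⁻³/3.18×10⁻³)/ln(3.18×10⁻³/5.03×10⁻³) ≈ 1.00.
Both orders ≈ 1.0 — effectively the same.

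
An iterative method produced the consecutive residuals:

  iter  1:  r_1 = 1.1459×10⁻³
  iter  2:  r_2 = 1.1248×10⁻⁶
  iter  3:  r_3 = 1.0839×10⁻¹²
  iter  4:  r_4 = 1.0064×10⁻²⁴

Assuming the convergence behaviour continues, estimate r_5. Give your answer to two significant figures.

First estimate the order: p ≈ ln(r_4/r_3) / ln(r_3/r_2) = ln(1.0064×10⁻²⁴/1.0839×10⁻¹²)/ln(1.0839×10⁻¹²/1.1248×10⁻⁶) = ln(9.28499e-13)/ln(9.63638e-07) ≈ 2.0000.
Then r_5 ≈ r_4·(r_4/r_3)^p = 1.0064×10⁻²⁴·(9.28499e-13)^2.0000 = 1.0064×10⁻²⁴·8.6211e-25 ≈ 8.676e-49.

8.7e-49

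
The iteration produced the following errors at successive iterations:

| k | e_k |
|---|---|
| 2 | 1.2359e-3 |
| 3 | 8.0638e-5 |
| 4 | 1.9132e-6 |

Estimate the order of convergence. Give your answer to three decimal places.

1.371

p ≈ ln(e_4/e_3) / ln(e_3/e_2)
  = ln(1.9132e-6/8.0638e-5) / ln(8.0638e-5/1.2359e-3)
  = ln(0.0237258) / ln(0.0652464)
  = -3.741192 / -2.729584 ≈ 1.370609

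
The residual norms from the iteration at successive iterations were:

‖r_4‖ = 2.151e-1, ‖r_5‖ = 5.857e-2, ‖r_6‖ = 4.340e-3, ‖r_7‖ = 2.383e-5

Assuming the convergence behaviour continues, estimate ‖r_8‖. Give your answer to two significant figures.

7.2e-10

First estimate the order: p ≈ ln(‖r_7‖/‖r_6‖) / ln(‖r_6‖/‖r_5‖) = ln(2.383e-5/4.340e-3)/ln(4.340e-3/5.857e-2) = ln(0.00549078)/ln(0.0740994) ≈ 2.0000.
Then ‖r_8‖ ≈ ‖r_7‖·(‖r_7‖/‖r_6‖)^p = 2.383e-5·(0.00549078)^2.0000 = 2.383e-5·3.01487e-05 ≈ 7.184e-10.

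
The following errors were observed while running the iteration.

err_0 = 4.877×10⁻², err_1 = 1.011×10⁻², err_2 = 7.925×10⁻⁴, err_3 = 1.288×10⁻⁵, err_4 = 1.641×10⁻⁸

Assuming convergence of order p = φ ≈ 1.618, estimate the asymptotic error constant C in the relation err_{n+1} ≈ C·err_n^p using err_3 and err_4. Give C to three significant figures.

C ≈ err_4 / err_3^1.618
  = 1.641×10⁻⁸ / (1.288×10⁻⁵)^1.618
  = 1.641×10⁻⁸ / 1.22418e-08 ≈ 1.3405

1.34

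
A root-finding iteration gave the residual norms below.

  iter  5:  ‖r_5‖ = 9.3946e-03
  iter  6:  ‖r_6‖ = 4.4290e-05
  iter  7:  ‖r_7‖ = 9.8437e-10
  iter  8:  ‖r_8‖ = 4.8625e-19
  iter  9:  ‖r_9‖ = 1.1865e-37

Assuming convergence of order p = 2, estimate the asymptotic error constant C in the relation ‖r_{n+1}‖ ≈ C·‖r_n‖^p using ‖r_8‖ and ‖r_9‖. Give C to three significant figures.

C ≈ ‖r_9‖ / ‖r_8‖^2
  = 1.1865e-37 / (4.8625e-19)^2
  = 1.1865e-37 / 2.36439e-37 ≈ 0.50182

0.502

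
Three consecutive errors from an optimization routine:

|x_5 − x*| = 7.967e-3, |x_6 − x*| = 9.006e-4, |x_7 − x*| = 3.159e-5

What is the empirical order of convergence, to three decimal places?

1.537

p ≈ ln(|x_7 − x*|/|x_6 − x*|) / ln(|x_6 − x*|/|x_5 − x*|)
  = ln(3.159e-5/9.006e-4) / ln(9.006e-4/7.967e-3)
  = ln(0.0350766) / ln(0.113041)
  = -3.350221 / -2.180005 ≈ 1.536795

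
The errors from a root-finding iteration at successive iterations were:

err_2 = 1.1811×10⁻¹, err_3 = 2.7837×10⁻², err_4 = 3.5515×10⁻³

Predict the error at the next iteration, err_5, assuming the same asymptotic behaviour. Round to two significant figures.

1.9e-4

First estimate the order: p ≈ ln(err_4/err_3) / ln(err_3/err_2) = ln(3.5515×10⁻³/2.7837×10⁻²)/ln(2.7837×10⁻²/1.1811×10⁻¹) = ln(0.127582)/ln(0.235687) ≈ 1.4247.
Then err_5 ≈ err_4·(err_4/err_3)^p = 3.5515×10⁻³·(0.127582)^1.4247 = 3.5515×10⁻³·0.0532131 ≈ 0.000189.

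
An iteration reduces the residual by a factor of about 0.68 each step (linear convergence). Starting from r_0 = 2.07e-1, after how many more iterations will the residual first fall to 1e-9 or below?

After k steps, r_k ≈ 2.07e-1·0.68^k.
Need 0.68^k ≤ 1e-9/2.07e-1 = 4.83092e-09.
k ≥ ln(4.83092e-09)/ln(0.68) = -19.1482/-0.38566 = 49.650.
Smallest integer k = 50.

50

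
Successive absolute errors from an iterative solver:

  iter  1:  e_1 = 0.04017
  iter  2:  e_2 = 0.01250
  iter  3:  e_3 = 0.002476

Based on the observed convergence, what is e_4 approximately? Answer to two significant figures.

First estimate the order: p ≈ ln(e_3/e_2) / ln(e_2/e_1) = ln(0.002476/0.01250)/ln(0.01250/0.04017) = ln(0.19808)/ln(0.311177) ≈ 1.3869.
Then e_4 ≈ e_3·(e_3/e_2)^p = 0.002476·(0.19808)^1.3869 = 0.002476·0.105874 ≈ 0.0002621.

2.6e-4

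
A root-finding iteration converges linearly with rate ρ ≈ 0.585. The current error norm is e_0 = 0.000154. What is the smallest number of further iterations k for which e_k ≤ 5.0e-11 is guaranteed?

After k steps, e_k ≈ 0.000154·0.585^k.
Need 0.585^k ≤ 5.0e-11/0.000154 = 3.24675e-07.
k ≥ ln(3.24675e-07)/ln(0.585) = -14.9404/-0.53614 = 27.867.
Smallest integer k = 28.

28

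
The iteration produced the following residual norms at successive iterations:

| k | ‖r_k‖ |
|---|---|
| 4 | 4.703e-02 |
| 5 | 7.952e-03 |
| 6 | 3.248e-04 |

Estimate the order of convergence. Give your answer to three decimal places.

p ≈ ln(‖r_6‖/‖r_5‖) / ln(‖r_5‖/‖r_4‖)
  = ln(3.248e-04/7.952e-03) / ln(7.952e-03/4.703e-02)
  = ln(0.0408451) / ln(0.169084)
  = -3.197968 / -1.777360 ≈ 1.799280

1.799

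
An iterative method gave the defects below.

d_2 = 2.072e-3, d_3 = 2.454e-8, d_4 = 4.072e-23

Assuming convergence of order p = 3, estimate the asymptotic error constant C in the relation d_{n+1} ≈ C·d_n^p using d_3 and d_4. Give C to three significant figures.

C ≈ d_4 / d_3^3
  = 4.072e-23 / (2.454e-8)^3
  = 4.072e-23 / 1.47783e-23 ≈ 2.7554

2.76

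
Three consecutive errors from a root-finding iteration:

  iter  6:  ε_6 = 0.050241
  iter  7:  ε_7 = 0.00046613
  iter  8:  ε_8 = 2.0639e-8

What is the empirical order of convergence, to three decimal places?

p ≈ ln(ε_8/ε_7) / ln(ε_7/ε_6)
  = ln(2.0639e-8/0.00046613) / ln(0.00046613/0.050241)
  = ln(4.42773e-05) / ln(0.00927788)
  = -10.025038 / -4.680122 ≈ 2.142046

2.142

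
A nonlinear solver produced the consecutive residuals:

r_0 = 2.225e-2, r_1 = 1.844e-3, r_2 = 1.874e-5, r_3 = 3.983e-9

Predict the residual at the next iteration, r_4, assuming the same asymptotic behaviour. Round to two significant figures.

First estimate the order: p ≈ ln(r_3/r_2) / ln(r_2/r_1) = ln(3.983e-9/1.874e-5)/ln(1.874e-5/1.844e-3) = ln(0.00021254)/ln(0.0101627) ≈ 1.8427.
Then r_4 ≈ r_3·(r_3/r_2)^p = 3.983e-9·(0.00021254)^1.8427 = 3.983e-9·1.70834e-07 ≈ 6.804e-16.

6.8e-16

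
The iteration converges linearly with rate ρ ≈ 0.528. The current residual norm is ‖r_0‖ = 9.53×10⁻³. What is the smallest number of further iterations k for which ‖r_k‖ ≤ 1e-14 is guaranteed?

After k steps, ‖r_k‖ ≈ 9.53×10⁻³·0.528^k.
Need 0.528^k ≤ 1e-14/9.53×10⁻³ = 1.04932e-12.
k ≥ ln(1.04932e-12)/ln(0.528) = -27.5829/-0.63866 = 43.189.
Smallest integer k = 44.

44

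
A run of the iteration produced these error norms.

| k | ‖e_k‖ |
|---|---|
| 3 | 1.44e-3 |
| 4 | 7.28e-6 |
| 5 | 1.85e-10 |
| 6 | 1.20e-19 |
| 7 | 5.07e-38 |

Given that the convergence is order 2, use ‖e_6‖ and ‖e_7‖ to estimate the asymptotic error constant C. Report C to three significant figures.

3.52

C ≈ ‖e_7‖ / ‖e_6‖^2
  = 5.07e-38 / (1.20e-19)^2
  = 5.07e-38 / 1.44e-38 ≈ 3.5208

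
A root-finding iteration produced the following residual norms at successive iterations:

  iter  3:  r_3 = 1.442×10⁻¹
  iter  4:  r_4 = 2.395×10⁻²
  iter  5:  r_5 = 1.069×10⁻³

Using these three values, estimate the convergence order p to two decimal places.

1.73

p ≈ ln(r_5/r_4) / ln(r_4/r_3)
  = ln(1.069×10⁻³/2.395×10⁻²) / ln(2.395×10⁻²/1.442×10⁻¹)
  = ln(0.0446347) / ln(0.166089)
  = -3.10924 / -1.79523 ≈ 1.73195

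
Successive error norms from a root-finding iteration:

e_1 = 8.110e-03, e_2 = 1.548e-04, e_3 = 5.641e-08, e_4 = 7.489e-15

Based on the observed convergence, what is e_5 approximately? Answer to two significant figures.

1.3e-28

First estimate the order: p ≈ ln(e_4/e_3) / ln(e_3/e_2) = ln(7.489e-15/5.641e-08)/ln(5.641e-08/1.548e-04) = ln(1.3276e-07)/ln(0.000364406) ≈ 2.0000.
Then e_5 ≈ e_4·(e_4/e_3)^p = 7.489e-15·(1.3276e-07)^2.0000 = 7.489e-15·1.76252e-14 ≈ 1.32e-28.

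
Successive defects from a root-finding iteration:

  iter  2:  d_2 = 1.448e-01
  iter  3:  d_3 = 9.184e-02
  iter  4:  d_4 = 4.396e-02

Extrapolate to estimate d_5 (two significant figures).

First estimate the order: p ≈ ln(d_4/d_3) / ln(d_3/d_2) = ln(4.396e-02/9.184e-02)/ln(9.184e-02/1.448e-01) = ln(0.478659)/ln(0.634254) ≈ 1.6182.
Then d_5 ≈ d_4·(d_4/d_3)^p = 4.396e-02·(0.478659)^1.6182 = 4.396e-02·0.303542 ≈ 0.01334.

1.3e-2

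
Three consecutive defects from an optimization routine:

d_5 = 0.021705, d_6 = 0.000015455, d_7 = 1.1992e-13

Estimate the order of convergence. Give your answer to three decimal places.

2.577

p ≈ ln(d_7/d_6) / ln(d_6/d_5)
  = ln(1.1992e-13/0.000015455) / ln(0.000015455/0.021705)
  = ln(7.7593e-09) / ln(0.000712048)
  = -18.674374 / -7.247365 ≈ 2.576712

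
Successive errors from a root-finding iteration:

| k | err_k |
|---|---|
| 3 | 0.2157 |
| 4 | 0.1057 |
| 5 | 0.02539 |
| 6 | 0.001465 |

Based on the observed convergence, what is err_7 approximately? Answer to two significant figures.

4.9e-6

First estimate the order: p ≈ ln(err_6/err_5) / ln(err_5/err_4) = ln(0.001465/0.02539)/ln(0.02539/0.1057) = ln(0.0576999)/ln(0.240208) ≈ 2.0000.
Then err_7 ≈ err_6·(err_6/err_5)^p = 0.001465·(0.0576999)^2.0000 = 0.001465·0.00332928 ≈ 4.877e-06.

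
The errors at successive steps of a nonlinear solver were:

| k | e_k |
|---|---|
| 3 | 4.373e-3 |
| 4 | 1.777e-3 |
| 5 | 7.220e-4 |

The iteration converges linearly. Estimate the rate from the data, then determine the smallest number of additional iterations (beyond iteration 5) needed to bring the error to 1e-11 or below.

21

Rate ρ ≈ e_5/e_4 = 7.220e-4/1.777e-3 = 0.4063.
After j more steps, e_{5+j} ≈ 7.220e-4·ρ^j; need ρ^j ≤ 1e-11/7.220e-4 = 1.38504e-08.
j ≥ ln(1.38504e-08)/ln(0.4063) = -18.0950/-0.90066 = 20.091.
So 21 more iterations are needed.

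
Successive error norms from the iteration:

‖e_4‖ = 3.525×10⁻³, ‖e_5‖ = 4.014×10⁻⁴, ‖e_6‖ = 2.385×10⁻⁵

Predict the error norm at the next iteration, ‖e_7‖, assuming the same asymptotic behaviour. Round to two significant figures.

6.1e-7

First estimate the order: p ≈ ln(‖e_6‖/‖e_5‖) / ln(‖e_5‖/‖e_4‖) = ln(2.385×10⁻⁵/4.014×10⁻⁴)/ln(4.014×10⁻⁴/3.525×10⁻³) = ln(0.059417)/ln(0.113872) ≈ 1.2994.
Then ‖e_7‖ ≈ ‖e_6‖·(‖e_6‖/‖e_5‖)^p = 2.385×10⁻⁵·(0.059417)^1.2994 = 2.385×10⁻⁵·0.0255164 ≈ 6.086e-07.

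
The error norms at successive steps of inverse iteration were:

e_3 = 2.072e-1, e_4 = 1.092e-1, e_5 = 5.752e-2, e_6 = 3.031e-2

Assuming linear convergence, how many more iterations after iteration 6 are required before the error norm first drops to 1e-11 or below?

35

Rate ρ ≈ e_6/e_5 = 3.031e-2/5.752e-2 = 0.5269.
After j more steps, e_{6+j} ≈ 3.031e-2·ρ^j; need ρ^j ≤ 1e-11/3.031e-2 = 3.29924e-10.
j ≥ ln(3.29924e-10)/ln(0.5269) = -21.8322/-0.64074 = 34.073.
So 35 more iterations are needed.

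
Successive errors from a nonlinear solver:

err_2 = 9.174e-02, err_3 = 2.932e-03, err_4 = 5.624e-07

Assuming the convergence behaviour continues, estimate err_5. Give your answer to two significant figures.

First estimate the order: p ≈ ln(err_4/err_3) / ln(err_3/err_2) = ln(5.624e-07/2.932e-03)/ln(2.932e-03/9.174e-02) = ln(0.000191814)/ln(0.0319599) ≈ 2.4857.
Then err_5 ≈ err_4·(err_4/err_3)^p = 5.624e-07·(0.000191814)^2.4857 = 5.624e-07·5.75911e-10 ≈ 3.239e-16.

3.2e-16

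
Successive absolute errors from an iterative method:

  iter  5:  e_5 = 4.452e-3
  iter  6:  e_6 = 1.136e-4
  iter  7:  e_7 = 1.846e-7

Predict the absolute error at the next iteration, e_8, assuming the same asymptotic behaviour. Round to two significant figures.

First estimate the order: p ≈ ln(e_7/e_6) / ln(e_6/e_5) = ln(1.846e-7/1.136e-4)/ln(1.136e-4/4.452e-3) = ln(0.001625)/ln(0.0255166) ≈ 1.7507.
Then e_8 ≈ e_7·(e_7/e_6)^p = 1.846e-7·(0.001625)^1.7507 = 1.846e-7·1.30931e-05 ≈ 2.417e-12.

2.4e-12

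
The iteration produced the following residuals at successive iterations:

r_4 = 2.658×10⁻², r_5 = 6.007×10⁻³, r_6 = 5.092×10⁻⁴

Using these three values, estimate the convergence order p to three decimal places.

1.659

p ≈ ln(r_6/r_5) / ln(r_5/r_4)
  = ln(5.092×10⁻⁴/6.007×10⁻³) / ln(6.007×10⁻³/2.658×10⁻²)
  = ln(0.0847678) / ln(0.225997)
  = -2.467840 / -1.487234 ≈ 1.659349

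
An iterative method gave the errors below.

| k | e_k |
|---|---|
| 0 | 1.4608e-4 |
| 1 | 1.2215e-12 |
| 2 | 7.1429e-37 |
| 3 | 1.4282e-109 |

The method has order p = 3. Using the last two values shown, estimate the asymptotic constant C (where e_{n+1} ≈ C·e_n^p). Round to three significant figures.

0.392

C ≈ e_3 / e_2^3
  = 1.4282e-109 / (7.1429e-37)^3
  = 1.4282e-109 / 3.64438e-109 ≈ 0.39189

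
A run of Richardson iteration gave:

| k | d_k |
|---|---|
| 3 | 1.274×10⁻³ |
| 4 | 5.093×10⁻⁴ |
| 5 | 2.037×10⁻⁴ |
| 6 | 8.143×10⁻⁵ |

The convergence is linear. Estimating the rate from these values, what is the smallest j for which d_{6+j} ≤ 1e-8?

Rate ρ ≈ d_6/d_5 = 8.143×10⁻⁵/2.037×10⁻⁴ = 0.3998.
After j more steps, d_{6+j} ≈ 8.143×10⁻⁵·ρ^j; need ρ^j ≤ 1e-8/8.143×10⁻⁵ = 0.000122805.
j ≥ ln(0.000122805)/ln(0.3998) = -9.0049/-0.91679 = 9.822.
So 10 more iterations are needed.

10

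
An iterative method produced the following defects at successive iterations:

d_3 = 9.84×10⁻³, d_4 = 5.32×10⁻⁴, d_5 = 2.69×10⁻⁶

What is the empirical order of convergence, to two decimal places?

1.81

p ≈ ln(d_5/d_4) / ln(d_4/d_3)
  = ln(2.69×10⁻⁶/5.32×10⁻⁴) / ln(5.32×10⁻⁴/9.84×10⁻³)
  = ln(0.00505639) / ln(0.054065)
  = -5.28710 / -2.91757 ≈ 1.81216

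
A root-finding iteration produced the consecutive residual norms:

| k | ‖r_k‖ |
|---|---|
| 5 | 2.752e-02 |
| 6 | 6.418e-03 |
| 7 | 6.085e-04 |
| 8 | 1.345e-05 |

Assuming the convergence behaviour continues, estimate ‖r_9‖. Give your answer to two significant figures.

First estimate the order: p ≈ ln(‖r_8‖/‖r_7‖) / ln(‖r_7‖/‖r_6‖) = ln(1.345e-05/6.085e-04)/ln(6.085e-04/6.418e-03) = ln(0.0221035)/ln(0.0948115) ≈ 1.6181.
Then ‖r_9‖ ≈ ‖r_8‖·(‖r_8‖/‖r_7‖)^p = 1.345e-05·(0.0221035)^1.6181 = 1.345e-05·0.00209494 ≈ 2.818e-08.

2.8e-8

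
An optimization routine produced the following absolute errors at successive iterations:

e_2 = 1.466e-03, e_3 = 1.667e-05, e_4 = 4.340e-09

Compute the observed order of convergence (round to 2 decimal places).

1.84

p ≈ ln(e_4/e_3) / ln(e_3/e_2)
  = ln(4.340e-09/1.667e-05) / ln(1.667e-05/1.466e-03)
  = ln(0.000260348) / ln(0.0113711)
  = -8.25349 / -4.47668 ≈ 1.84366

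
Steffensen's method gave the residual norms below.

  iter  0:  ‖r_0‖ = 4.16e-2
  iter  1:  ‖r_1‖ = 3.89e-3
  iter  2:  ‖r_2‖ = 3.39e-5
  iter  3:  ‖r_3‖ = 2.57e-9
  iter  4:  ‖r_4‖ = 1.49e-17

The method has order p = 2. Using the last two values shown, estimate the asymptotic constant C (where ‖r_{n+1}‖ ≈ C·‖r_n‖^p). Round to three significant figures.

C ≈ ‖r_4‖ / ‖r_3‖^2
  = 1.49e-17 / (2.57e-9)^2
  = 1.49e-17 / 6.6049e-18 ≈ 2.2559

2.26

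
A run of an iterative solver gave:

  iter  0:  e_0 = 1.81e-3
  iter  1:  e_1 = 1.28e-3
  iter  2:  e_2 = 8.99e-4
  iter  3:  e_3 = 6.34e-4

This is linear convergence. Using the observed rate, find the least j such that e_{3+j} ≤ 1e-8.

32

Rate ρ ≈ e_3/e_2 = 6.34e-4/8.99e-4 = 0.7052.
After j more steps, e_{3+j} ≈ 6.34e-4·ρ^j; need ρ^j ≤ 1e-8/6.34e-4 = 1.57729e-05.
j ≥ ln(1.57729e-05)/ln(0.7052) = -11.0572/-0.34927 = 31.658.
So 32 more iterations are needed.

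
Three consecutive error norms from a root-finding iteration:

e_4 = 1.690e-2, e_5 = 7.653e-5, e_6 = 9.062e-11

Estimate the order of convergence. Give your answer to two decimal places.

p ≈ ln(e_6/e_5) / ln(e_5/e_4)
  = ln(9.062e-11/7.653e-5) / ln(7.653e-5/1.690e-2)
  = ln(1.18411e-06) / ln(0.0045284)
  = -13.64652 / -5.39739 ≈ 2.52836

2.53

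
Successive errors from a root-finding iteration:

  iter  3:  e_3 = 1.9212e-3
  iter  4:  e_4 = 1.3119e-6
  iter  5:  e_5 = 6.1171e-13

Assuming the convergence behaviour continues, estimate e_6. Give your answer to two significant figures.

First estimate the order: p ≈ ln(e_5/e_4) / ln(e_4/e_3) = ln(6.1171e-13/1.3119e-6)/ln(1.3119e-6/1.9212e-3) = ln(4.66278e-07)/ln(0.000682854) ≈ 2.0000.
Then e_6 ≈ e_5·(e_5/e_4)^p = 6.1171e-13·(4.66278e-07)^2.0000 = 6.1171e-13·2.17415e-13 ≈ 1.33e-25.

1.3e-25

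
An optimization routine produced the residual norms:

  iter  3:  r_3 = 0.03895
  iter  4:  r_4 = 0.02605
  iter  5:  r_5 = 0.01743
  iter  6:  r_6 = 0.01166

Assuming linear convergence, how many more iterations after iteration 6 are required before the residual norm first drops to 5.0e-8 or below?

Rate ρ ≈ r_6/r_5 = 0.01166/0.01743 = 0.6690.
After j more steps, r_{6+j} ≈ 0.01166·ρ^j; need ρ^j ≤ 5.0e-8/0.01166 = 4.28816e-06.
j ≥ ln(4.28816e-06)/ln(0.6690) = -12.3597/-0.40197 = 30.748.
So 31 more iterations are needed.

31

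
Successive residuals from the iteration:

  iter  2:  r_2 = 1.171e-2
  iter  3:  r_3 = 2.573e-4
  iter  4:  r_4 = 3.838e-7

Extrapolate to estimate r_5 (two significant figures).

5.8e-12

First estimate the order: p ≈ ln(r_4/r_3) / ln(r_3/r_2) = ln(3.838e-7/2.573e-4)/ln(2.573e-4/1.171e-2) = ln(0.00149164)/ln(0.0219727) ≈ 1.7045.
Then r_5 ≈ r_4·(r_4/r_3)^p = 3.838e-7·(0.00149164)^1.7045 = 3.838e-7·1.52234e-05 ≈ 5.843e-12.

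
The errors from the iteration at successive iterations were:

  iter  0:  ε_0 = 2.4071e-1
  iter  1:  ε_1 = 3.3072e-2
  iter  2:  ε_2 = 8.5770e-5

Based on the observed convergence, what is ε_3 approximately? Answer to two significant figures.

1.5e-12

First estimate the order: p ≈ ln(ε_2/ε_1) / ln(ε_1/ε_0) = ln(8.5770e-5/3.3072e-2)/ln(3.3072e-2/2.4071e-1) = ln(0.00259343)/ln(0.137394) ≈ 3.0000.
Then ε_3 ≈ ε_2·(ε_2/ε_1)^p = 8.5770e-5·(0.00259343)^3.0000 = 8.5770e-5·1.74431e-08 ≈ 1.496e-12.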